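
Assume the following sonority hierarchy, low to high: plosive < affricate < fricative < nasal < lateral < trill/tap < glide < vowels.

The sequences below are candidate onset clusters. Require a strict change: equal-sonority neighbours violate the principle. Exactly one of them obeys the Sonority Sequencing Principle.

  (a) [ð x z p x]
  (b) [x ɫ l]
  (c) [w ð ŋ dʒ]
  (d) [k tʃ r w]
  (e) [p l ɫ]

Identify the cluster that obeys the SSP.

d

(a) sonority 3-3-3-1-3: ill-formed.
(b) sonority 3-5-5: ill-formed.
(c) sonority 7-3-4-2: ill-formed.
(d) sonority 1-2-6-7: well-formed.
(e) sonority 1-5-5: ill-formed.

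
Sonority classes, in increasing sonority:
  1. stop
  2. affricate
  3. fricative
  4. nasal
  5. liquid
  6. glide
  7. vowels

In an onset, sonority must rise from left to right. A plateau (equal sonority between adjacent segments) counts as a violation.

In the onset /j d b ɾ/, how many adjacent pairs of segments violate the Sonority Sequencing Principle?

2

/j/: glide = 6.
/d/: stop = 1.
/b/: stop = 1.
/ɾ/: liquid = 5.
/j/→/d/: 6→1 (does not rise) — violation.
/d/→/b/: 1→1 (plateau) — violation.
/b/→/ɾ/: 1→5 (rises) — ok.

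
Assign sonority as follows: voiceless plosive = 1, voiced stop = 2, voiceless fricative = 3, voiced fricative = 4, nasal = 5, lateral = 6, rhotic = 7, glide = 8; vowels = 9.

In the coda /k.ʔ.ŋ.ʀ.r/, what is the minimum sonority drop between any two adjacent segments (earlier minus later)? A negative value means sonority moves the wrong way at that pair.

/k/ — voiceless plosive, sonority 1.
/ʔ/ — voiceless plosive, sonority 1.
/ŋ/ — nasal, sonority 5.
/ʀ/ — rhotic, sonority 7.
/r/ — rhotic, sonority 7.
/k/→/ʔ/: change +0.
/ʔ/→/ŋ/: change -4.
/ŋ/→/ʀ/: change -2.
/ʀ/→/r/: change +0.
Minimum = -4.

-4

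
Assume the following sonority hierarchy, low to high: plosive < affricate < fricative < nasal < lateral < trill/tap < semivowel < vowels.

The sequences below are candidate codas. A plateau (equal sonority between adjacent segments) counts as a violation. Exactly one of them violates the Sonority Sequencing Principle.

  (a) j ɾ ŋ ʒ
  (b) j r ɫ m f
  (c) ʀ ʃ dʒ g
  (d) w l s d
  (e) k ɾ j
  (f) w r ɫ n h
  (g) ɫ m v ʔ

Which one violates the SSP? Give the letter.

(a) j ɾ ŋ ʒ: profile 7-6-4-3 — obeys.
(b) j r ɫ m f: profile 7-6-5-4-3 — obeys.
(c) ʀ ʃ dʒ g: profile 6-3-2-1 — obeys.
(d) w l s d: profile 7-5-3-1 — obeys.
(e) k ɾ j: profile 1-6-7 — violates.
(f) w r ɫ n h: profile 7-6-5-4-3 — obeys.
(g) ɫ m v ʔ: profile 5-4-3-1 — obeys.

e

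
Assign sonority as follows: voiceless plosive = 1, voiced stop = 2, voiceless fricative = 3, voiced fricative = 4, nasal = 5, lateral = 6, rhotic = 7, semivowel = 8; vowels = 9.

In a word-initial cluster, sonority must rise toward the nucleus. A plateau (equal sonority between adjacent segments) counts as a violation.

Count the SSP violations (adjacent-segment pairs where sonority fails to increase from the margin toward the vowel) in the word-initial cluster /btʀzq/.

3

/b/ is a voiced stop (sonority 2).
/t/ is a voiceless plosive (sonority 1).
/ʀ/ is a rhotic (sonority 7).
/z/ is a voiced fricative (sonority 4).
/q/ is a voiceless plosive (sonority 1).
/b/→/t/: 2→1 (does not rise) — violation.
/t/→/ʀ/: 1→7 (rises) — ok.
/ʀ/→/z/: 7→4 (does not rise) — violation.
/z/→/q/: 4→1 (does not rise) — violation.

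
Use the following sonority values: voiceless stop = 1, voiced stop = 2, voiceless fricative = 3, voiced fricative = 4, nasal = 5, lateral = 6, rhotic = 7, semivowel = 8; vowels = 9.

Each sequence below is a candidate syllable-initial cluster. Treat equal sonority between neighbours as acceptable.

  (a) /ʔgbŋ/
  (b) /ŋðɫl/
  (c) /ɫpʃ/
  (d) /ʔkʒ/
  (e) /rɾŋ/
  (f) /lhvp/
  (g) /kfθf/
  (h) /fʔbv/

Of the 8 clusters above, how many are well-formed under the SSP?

3

(a) /ʔgbŋ/: profile 1-2-2-5 — obeys.
(b) /ŋðɫl/: profile 5-4-6-6 — violates.
(c) /ɫpʃ/: profile 6-1-3 — violates.
(d) /ʔkʒ/: profile 1-1-4 — obeys.
(e) /rɾŋ/: profile 7-7-5 — violates.
(f) /lhvp/: profile 6-3-4-1 — violates.
(g) /kfθf/: profile 1-3-3-3 — obeys.
(h) /fʔbv/: profile 3-1-2-4 — violates.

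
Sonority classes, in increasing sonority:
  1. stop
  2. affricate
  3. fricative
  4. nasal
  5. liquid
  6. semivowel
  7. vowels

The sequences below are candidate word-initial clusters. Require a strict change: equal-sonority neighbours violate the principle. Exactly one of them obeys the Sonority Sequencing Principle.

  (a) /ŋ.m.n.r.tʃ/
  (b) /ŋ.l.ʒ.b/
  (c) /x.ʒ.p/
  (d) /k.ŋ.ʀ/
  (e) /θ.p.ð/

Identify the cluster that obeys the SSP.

(a) /ŋ.m.n.r.tʃ/: profile 4-4-4-5-2 — violates.
(b) /ŋ.l.ʒ.b/: profile 4-5-3-1 — violates.
(c) /x.ʒ.p/: profile 3-3-1 — violates.
(d) /k.ŋ.ʀ/: profile 1-4-5 — obeys.
(e) /θ.p.ð/: profile 3-1-3 — violates.

d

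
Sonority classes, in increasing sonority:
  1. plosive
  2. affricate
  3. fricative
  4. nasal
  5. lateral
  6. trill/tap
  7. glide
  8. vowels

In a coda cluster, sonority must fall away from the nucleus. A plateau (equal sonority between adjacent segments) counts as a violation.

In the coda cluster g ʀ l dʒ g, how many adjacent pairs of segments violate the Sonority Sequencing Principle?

1

/g/ is a plosive (sonority 1).
/ʀ/ is a trill/tap (sonority 6).
/l/ is a lateral (sonority 5).
/dʒ/ is an affricate (sonority 2).
/g/ is a plosive (sonority 1).
/g/→/ʀ/: 1→6 (does not fall) — violation.
/ʀ/→/l/: 6→5 (falls) — ok.
/l/→/dʒ/: 5→2 (falls) — ok.
/dʒ/→/g/: 2→1 (falls) — ok.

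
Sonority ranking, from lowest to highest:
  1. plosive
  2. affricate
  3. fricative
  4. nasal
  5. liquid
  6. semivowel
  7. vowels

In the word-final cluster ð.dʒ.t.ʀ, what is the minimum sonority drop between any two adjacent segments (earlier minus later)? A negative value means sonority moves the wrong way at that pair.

-4

/ð/ is a fricative (sonority 3).
/dʒ/ is an affricate (sonority 2).
/t/ is a plosive (sonority 1).
/ʀ/ is a liquid (sonority 5).
/ð/→/dʒ/: change +1.
/dʒ/→/t/: change +1.
/t/→/ʀ/: change -4.
Minimum = -4.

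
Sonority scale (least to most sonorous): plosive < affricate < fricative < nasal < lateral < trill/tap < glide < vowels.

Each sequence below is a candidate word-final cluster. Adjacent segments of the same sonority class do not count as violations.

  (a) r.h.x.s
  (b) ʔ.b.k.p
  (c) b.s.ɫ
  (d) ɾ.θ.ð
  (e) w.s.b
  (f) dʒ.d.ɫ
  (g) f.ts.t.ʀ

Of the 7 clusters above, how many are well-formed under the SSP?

(a) 6-3-3-3 → obeys
(b) 1-1-1-1 → obeys
(c) 1-3-5 → violates
(d) 6-3-3 → obeys
(e) 7-3-1 → obeys
(f) 2-1-5 → violates
(g) 3-2-1-6 → violates

4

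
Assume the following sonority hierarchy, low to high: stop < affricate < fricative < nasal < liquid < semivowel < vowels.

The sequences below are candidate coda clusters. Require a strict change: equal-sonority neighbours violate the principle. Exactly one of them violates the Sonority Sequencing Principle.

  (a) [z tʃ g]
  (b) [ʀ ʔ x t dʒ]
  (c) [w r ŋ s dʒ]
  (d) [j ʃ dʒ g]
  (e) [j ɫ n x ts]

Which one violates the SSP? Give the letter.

(a) [z tʃ g]: profile 3-2-1 — obeys.
(b) [ʀ ʔ x t dʒ]: profile 5-1-3-1-2 — violates.
(c) [w r ŋ s dʒ]: profile 6-5-4-3-2 — obeys.
(d) [j ʃ dʒ g]: profile 6-3-2-1 — obeys.
(e) [j ɫ n x ts]: profile 6-5-4-3-2 — obeys.

b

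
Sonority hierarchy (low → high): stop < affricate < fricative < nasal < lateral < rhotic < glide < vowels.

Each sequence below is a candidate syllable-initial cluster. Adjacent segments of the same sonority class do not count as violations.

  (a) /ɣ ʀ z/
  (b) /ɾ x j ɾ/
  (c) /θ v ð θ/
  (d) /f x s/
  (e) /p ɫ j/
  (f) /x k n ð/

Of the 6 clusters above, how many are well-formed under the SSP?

3

(a) /ɣ ʀ z/: profile 3-6-3 — violates.
(b) /ɾ x j ɾ/: profile 6-3-7-6 — violates.
(c) /θ v ð θ/: profile 3-3-3-3 — obeys.
(d) /f x s/: profile 3-3-3 — obeys.
(e) /p ɫ j/: profile 1-5-7 — obeys.
(f) /x k n ð/: profile 3-1-4-3 — violates.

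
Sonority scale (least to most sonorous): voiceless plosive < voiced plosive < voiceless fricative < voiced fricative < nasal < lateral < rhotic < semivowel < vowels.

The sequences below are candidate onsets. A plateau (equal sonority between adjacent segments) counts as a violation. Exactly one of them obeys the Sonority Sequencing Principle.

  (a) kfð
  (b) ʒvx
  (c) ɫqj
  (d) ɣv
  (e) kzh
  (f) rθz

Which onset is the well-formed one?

a

(a) 1-3-4 → obeys
(b) 4-4-3 → violates
(c) 6-1-8 → violates
(d) 4-4 → violates
(e) 1-4-3 → violates
(f) 7-3-4 → violates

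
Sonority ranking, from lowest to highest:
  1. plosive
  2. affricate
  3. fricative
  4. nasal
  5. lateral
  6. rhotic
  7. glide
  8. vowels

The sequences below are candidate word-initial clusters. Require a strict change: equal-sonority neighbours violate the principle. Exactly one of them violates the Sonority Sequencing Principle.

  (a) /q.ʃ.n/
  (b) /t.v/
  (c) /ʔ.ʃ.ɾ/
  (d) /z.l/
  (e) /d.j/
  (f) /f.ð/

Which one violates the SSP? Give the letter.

f

(a) sonority 1-3-4: well-formed.
(b) sonority 1-3: well-formed.
(c) sonority 1-3-6: well-formed.
(d) sonority 3-5: well-formed.
(e) sonority 1-7: well-formed.
(f) sonority 3-3: ill-formed.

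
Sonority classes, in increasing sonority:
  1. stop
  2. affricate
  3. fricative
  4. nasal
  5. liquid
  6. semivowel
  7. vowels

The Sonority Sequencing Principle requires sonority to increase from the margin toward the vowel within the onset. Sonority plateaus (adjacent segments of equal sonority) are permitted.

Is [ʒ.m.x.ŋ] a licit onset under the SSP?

no

/ʒ/: fricative = 3.
/m/: nasal = 4.
/x/: fricative = 3.
/ŋ/: nasal = 4.
The profile is 3-4-3-4. Between /m/ (4) and /x/ (3) sonority does not rise, so the cluster violates the SSP.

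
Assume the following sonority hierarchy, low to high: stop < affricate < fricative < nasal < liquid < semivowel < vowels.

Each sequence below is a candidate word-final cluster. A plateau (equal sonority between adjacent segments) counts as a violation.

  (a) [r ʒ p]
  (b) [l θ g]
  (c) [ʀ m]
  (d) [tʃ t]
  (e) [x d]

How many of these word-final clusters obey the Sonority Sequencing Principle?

5

(a) sonority 5-3-1: well-formed.
(b) sonority 5-3-1: well-formed.
(c) sonority 5-4: well-formed.
(d) sonority 2-1: well-formed.
(e) sonority 3-1: well-formed.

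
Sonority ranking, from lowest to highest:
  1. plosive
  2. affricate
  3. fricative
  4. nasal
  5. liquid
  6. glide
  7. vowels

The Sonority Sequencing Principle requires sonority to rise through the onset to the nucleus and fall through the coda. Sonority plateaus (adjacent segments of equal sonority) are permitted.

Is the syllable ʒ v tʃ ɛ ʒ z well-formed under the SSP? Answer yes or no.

no

Onset: /ʒ/ is a fricative (sonority 3), /v/ is a fricative (sonority 3), /tʃ/ is an affricate (sonority 2); then the nucleus /ɛ/ (sonority 7).
Onset profile 3-3-2-7 — does not rise throughout.
Coda: /ʒ/ is a fricative (sonority 3), /z/ is a fricative (sonority 3).
Coda profile 7-3-3 — falls from the nucleus.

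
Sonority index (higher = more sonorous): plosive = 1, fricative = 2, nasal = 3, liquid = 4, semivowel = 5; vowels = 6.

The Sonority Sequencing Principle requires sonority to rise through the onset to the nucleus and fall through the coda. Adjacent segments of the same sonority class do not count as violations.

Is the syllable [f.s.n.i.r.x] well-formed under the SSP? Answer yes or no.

Onset: /f/ is a fricative (sonority 2), /s/ is a fricative (sonority 2), /n/ is a nasal (sonority 3); then the nucleus /i/ (sonority 6).
Onset profile 2-2-3-6 — rises to the nucleus.
Coda: /r/ is a liquid (sonority 4), /x/ is a fricative (sonority 2).
Coda profile 6-4-2 — falls from the nucleus.

yes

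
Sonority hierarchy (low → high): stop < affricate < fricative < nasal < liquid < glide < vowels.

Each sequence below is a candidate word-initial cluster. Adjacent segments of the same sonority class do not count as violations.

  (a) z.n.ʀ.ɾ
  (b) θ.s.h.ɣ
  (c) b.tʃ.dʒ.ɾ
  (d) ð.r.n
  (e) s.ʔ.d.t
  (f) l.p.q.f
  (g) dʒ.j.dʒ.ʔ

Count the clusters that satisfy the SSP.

3

(a) sonority 3-4-5-5: well-formed.
(b) sonority 3-3-3-3: well-formed.
(c) sonority 1-2-2-5: well-formed.
(d) sonority 3-5-4: ill-formed.
(e) sonority 3-1-1-1: ill-formed.
(f) sonority 5-1-1-3: ill-formed.
(g) sonority 2-6-2-1: ill-formed.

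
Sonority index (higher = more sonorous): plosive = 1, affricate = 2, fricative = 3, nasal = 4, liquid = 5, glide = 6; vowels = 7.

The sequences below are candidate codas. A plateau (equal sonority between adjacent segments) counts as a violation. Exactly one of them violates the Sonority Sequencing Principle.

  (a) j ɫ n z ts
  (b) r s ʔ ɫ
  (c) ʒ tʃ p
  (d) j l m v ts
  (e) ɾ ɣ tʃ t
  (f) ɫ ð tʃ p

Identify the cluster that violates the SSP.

(a) j ɫ n z ts: profile 6-5-4-3-2 — obeys.
(b) r s ʔ ɫ: profile 5-3-1-5 — violates.
(c) ʒ tʃ p: profile 3-2-1 — obeys.
(d) j l m v ts: profile 6-5-4-3-2 — obeys.
(e) ɾ ɣ tʃ t: profile 5-3-2-1 — obeys.
(f) ɫ ð tʃ p: profile 5-3-2-1 — obeys.

b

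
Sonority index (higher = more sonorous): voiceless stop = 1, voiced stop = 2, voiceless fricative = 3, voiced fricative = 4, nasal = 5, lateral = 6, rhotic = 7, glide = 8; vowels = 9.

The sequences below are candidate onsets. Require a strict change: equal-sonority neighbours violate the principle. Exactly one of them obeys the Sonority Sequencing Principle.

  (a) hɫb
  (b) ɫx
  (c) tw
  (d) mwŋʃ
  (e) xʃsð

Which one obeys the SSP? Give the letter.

(a) 3-6-2 → violates
(b) 6-3 → violates
(c) 1-8 → obeys
(d) 5-8-5-3 → violates
(e) 3-3-3-4 → violates

c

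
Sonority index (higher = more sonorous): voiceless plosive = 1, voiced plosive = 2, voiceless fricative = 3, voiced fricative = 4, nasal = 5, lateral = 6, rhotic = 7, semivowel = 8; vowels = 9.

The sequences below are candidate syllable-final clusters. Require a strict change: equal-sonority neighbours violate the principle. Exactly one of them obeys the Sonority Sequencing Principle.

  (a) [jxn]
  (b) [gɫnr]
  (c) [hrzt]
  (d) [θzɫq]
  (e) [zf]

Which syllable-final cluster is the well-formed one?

(a) sonority 8-3-5: ill-formed.
(b) sonority 2-6-5-7: ill-formed.
(c) sonority 3-7-4-1: ill-formed.
(d) sonority 3-4-6-1: ill-formed.
(e) sonority 4-3: well-formed.

e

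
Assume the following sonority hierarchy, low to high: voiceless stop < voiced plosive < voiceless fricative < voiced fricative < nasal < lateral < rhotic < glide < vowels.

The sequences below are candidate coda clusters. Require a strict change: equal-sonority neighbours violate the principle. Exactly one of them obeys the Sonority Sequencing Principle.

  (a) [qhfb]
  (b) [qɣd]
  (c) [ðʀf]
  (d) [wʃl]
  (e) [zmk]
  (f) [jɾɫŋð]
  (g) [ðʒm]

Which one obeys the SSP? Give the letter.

f

(a) sonority 1-3-3-2: ill-formed.
(b) sonority 1-4-2: ill-formed.
(c) sonority 4-7-3: ill-formed.
(d) sonority 8-3-6: ill-formed.
(e) sonority 4-5-1: ill-formed.
(f) sonority 8-7-6-5-4: well-formed.
(g) sonority 4-4-5: ill-formed.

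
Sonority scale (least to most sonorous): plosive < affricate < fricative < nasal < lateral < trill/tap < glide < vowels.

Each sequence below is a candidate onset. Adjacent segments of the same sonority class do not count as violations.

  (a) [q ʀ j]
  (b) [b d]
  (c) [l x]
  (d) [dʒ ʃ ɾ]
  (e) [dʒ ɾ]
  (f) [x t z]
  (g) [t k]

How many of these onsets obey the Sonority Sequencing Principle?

5

(a) [q ʀ j]: profile 1-6-7 — obeys.
(b) [b d]: profile 1-1 — obeys.
(c) [l x]: profile 5-3 — violates.
(d) [dʒ ʃ ɾ]: profile 2-3-6 — obeys.
(e) [dʒ ɾ]: profile 2-6 — obeys.
(f) [x t z]: profile 3-1-3 — violates.
(g) [t k]: profile 1-1 — obeys.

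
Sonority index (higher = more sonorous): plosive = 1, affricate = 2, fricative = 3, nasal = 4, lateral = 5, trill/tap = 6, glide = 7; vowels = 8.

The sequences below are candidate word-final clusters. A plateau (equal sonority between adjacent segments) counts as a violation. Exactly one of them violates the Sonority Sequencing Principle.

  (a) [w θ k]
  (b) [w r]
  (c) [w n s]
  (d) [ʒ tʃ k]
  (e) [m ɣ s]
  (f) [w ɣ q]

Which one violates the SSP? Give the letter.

e

(a) sonority 7-3-1: well-formed.
(b) sonority 7-6: well-formed.
(c) sonority 7-4-3: well-formed.
(d) sonority 3-2-1: well-formed.
(e) sonority 4-3-3: ill-formed.
(f) sonority 7-3-1: well-formed.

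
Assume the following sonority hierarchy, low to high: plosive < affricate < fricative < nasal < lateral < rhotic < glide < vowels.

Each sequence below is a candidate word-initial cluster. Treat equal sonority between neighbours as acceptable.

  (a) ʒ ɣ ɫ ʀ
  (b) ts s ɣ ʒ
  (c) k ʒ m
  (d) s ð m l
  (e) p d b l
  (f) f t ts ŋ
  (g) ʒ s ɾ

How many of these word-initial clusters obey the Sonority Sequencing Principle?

6

(a) 3-3-5-6 → obeys
(b) 2-3-3-3 → obeys
(c) 1-3-4 → obeys
(d) 3-3-4-5 → obeys
(e) 1-1-1-5 → obeys
(f) 3-1-2-4 → violates
(g) 3-3-6 → obeys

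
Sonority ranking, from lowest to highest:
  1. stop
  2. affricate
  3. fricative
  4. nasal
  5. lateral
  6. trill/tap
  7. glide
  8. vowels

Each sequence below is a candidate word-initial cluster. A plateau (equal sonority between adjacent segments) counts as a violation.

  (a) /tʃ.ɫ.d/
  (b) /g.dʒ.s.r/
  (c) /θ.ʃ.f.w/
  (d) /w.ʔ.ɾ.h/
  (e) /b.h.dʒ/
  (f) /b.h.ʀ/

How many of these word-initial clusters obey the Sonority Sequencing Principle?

(a) 2-5-1 → violates
(b) 1-2-3-6 → obeys
(c) 3-3-3-7 → violates
(d) 7-1-6-3 → violates
(e) 1-3-2 → violates
(f) 1-3-6 → obeys

2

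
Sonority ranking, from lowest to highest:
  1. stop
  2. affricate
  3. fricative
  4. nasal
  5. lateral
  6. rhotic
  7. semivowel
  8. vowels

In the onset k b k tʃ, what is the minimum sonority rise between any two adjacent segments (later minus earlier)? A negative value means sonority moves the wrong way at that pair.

/k/ — stop, sonority 1.
/b/ — stop, sonority 1.
/k/ — stop, sonority 1.
/tʃ/ — affricate, sonority 2.
/k/→/b/: change +0.
/b/→/k/: change +0.
/k/→/tʃ/: change +1.
Minimum = 0.

0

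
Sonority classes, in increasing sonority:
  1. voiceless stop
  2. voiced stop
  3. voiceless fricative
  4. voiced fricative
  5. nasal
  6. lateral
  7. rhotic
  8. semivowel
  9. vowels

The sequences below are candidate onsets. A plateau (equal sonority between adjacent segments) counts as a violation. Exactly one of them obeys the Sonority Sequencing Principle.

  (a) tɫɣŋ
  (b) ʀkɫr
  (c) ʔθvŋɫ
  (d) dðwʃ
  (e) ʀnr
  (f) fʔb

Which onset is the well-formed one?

c

(a) tɫɣŋ: profile 1-6-4-5 — violates.
(b) ʀkɫr: profile 7-1-6-7 — violates.
(c) ʔθvŋɫ: profile 1-3-4-5-6 — obeys.
(d) dðwʃ: profile 2-4-8-3 — violates.
(e) ʀnr: profile 7-5-7 — violates.
(f) fʔb: profile 3-1-2 — violates.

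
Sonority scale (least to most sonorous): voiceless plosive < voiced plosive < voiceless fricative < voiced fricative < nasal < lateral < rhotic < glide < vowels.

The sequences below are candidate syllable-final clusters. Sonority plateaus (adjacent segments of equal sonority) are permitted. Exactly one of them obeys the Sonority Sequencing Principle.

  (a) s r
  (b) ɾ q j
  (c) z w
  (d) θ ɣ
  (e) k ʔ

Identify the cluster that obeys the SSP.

(a) 3-7 → violates
(b) 7-1-8 → violates
(c) 4-8 → violates
(d) 3-4 → violates
(e) 1-1 → obeys

e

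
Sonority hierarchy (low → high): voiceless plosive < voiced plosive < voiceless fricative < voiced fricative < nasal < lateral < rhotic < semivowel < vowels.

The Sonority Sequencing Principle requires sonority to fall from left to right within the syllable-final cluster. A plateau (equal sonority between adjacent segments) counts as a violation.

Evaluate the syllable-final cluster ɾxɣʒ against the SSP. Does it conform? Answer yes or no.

no

/ɾ/ is a rhotic (sonority 7).
/x/ is a voiceless fricative (sonority 3).
/ɣ/ is a voiced fricative (sonority 4).
/ʒ/ is a voiced fricative (sonority 4).
The profile is 7-3-4-4. Between /x/ (3) and /ɣ/ (4) sonority does not fall, so the cluster violates the SSP.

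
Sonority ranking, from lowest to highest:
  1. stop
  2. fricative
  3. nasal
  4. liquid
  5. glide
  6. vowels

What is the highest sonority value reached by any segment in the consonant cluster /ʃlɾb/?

/ʃ/ — fricative, sonority 2.
/l/ — liquid, sonority 4.
/ɾ/ — liquid, sonority 4.
/b/ — stop, sonority 1.
The maximum is 4.

4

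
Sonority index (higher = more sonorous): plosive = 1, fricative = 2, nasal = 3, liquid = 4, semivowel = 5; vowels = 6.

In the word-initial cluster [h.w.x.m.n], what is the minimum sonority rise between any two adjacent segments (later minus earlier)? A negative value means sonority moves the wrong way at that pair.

/h/ — fricative, sonority 2.
/w/ — semivowel, sonority 5.
/x/ — fricative, sonority 2.
/m/ — nasal, sonority 3.
/n/ — nasal, sonority 3.
/h/→/w/: change +3.
/w/→/x/: change -3.
/x/→/m/: change +1.
/m/→/n/: change +0.
Minimum = -3.

-3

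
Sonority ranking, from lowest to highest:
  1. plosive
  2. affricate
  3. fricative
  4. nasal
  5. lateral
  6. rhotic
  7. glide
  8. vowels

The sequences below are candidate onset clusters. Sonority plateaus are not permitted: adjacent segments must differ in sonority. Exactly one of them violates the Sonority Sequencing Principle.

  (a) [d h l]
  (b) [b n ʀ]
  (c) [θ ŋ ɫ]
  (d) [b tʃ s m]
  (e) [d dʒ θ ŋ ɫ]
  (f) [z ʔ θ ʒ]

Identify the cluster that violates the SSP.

(a) [d h l]: profile 1-3-5 — obeys.
(b) [b n ʀ]: profile 1-4-6 — obeys.
(c) [θ ŋ ɫ]: profile 3-4-5 — obeys.
(d) [b tʃ s m]: profile 1-2-3-4 — obeys.
(e) [d dʒ θ ŋ ɫ]: profile 1-2-3-4-5 — obeys.
(f) [z ʔ θ ʒ]: profile 3-1-3-3 — violates.

f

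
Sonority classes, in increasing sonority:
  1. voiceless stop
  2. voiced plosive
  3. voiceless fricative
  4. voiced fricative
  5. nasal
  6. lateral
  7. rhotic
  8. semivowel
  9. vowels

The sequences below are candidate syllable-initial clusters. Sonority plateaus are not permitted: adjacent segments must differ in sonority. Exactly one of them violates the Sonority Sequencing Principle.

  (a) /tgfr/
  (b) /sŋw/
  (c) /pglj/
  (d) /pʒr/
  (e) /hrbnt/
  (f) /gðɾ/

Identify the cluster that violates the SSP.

e

(a) 1-2-3-7 → obeys
(b) 3-5-8 → obeys
(c) 1-2-6-8 → obeys
(d) 1-4-7 → obeys
(e) 3-7-2-5-1 → violates
(f) 2-4-7 → obeys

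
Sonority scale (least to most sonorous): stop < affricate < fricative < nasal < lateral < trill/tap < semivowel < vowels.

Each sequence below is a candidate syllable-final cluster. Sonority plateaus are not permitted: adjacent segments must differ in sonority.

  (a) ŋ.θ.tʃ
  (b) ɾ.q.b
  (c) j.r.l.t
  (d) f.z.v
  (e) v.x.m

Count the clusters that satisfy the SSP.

(a) ŋ.θ.tʃ: profile 4-3-2 — obeys.
(b) ɾ.q.b: profile 6-1-1 — violates.
(c) j.r.l.t: profile 7-6-5-1 — obeys.
(d) f.z.v: profile 3-3-3 — violates.
(e) v.x.m: profile 3-3-4 — violates.

2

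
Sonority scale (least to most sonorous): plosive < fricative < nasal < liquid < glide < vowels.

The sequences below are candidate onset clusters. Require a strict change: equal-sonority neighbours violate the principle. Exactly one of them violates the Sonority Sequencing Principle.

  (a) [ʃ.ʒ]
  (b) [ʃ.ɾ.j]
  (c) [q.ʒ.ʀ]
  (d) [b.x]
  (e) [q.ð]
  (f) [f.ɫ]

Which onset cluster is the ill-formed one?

a

(a) sonority 2-2: ill-formed.
(b) sonority 2-4-5: well-formed.
(c) sonority 1-2-4: well-formed.
(d) sonority 1-2: well-formed.
(e) sonority 1-2: well-formed.
(f) sonority 2-4: well-formed.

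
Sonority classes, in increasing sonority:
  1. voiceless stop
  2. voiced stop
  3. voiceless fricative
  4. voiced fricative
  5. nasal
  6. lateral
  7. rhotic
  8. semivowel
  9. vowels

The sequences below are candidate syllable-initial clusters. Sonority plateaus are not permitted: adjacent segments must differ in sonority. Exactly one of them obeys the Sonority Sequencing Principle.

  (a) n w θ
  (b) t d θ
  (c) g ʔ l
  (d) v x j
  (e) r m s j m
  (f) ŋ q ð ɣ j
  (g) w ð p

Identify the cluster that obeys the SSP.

b

(a) n w θ: profile 5-8-3 — violates.
(b) t d θ: profile 1-2-3 — obeys.
(c) g ʔ l: profile 2-1-6 — violates.
(d) v x j: profile 4-3-8 — violates.
(e) r m s j m: profile 7-5-3-8-5 — violates.
(f) ŋ q ð ɣ j: profile 5-1-4-4-8 — violates.
(g) w ð p: profile 8-4-1 — violates.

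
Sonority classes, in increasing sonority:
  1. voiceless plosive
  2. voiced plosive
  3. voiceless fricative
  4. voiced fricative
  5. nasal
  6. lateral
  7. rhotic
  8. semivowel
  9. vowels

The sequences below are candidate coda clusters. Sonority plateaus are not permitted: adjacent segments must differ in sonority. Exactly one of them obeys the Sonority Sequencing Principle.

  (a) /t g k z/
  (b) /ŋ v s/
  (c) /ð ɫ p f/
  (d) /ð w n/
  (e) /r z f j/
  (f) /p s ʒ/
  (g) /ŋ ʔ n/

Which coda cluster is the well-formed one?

b

(a) /t g k z/: profile 1-2-1-4 — violates.
(b) /ŋ v s/: profile 5-4-3 — obeys.
(c) /ð ɫ p f/: profile 4-6-1-3 — violates.
(d) /ð w n/: profile 4-8-5 — violates.
(e) /r z f j/: profile 7-4-3-8 — violates.
(f) /p s ʒ/: profile 1-3-4 — violates.
(g) /ŋ ʔ n/: profile 5-1-5 — violates.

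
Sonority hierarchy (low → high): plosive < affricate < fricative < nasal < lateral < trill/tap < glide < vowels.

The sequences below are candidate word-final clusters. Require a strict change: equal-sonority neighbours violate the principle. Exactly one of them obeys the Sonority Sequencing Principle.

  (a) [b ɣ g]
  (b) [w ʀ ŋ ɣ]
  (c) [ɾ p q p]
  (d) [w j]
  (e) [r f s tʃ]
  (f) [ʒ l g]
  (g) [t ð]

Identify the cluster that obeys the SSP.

b

(a) sonority 1-3-1: ill-formed.
(b) sonority 7-6-4-3: well-formed.
(c) sonority 6-1-1-1: ill-formed.
(d) sonority 7-7: ill-formed.
(e) sonority 6-3-3-2: ill-formed.
(f) sonority 3-5-1: ill-formed.
(g) sonority 1-3: ill-formed.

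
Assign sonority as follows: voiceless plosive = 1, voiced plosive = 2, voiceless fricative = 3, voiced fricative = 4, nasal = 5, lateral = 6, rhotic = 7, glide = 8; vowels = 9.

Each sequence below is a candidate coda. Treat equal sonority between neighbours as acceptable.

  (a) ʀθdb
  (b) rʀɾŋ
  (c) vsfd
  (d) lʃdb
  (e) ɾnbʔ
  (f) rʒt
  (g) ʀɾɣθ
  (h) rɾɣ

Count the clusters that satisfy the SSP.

8

(a) ʀθdb: profile 7-3-2-2 — obeys.
(b) rʀɾŋ: profile 7-7-7-5 — obeys.
(c) vsfd: profile 4-3-3-2 — obeys.
(d) lʃdb: profile 6-3-2-2 — obeys.
(e) ɾnbʔ: profile 7-5-2-1 — obeys.
(f) rʒt: profile 7-4-1 — obeys.
(g) ʀɾɣθ: profile 7-7-4-3 — obeys.
(h) rɾɣ: profile 7-7-4 — obeys.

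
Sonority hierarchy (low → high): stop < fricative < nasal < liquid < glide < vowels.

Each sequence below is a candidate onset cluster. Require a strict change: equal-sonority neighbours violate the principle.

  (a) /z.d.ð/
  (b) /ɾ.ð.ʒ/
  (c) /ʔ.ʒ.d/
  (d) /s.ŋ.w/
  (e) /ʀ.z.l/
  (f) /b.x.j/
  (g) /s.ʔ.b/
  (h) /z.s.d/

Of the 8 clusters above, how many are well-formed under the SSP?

2

(a) 2-1-2 → violates
(b) 4-2-2 → violates
(c) 1-2-1 → violates
(d) 2-3-5 → obeys
(e) 4-2-4 → violates
(f) 1-2-5 → obeys
(g) 2-1-1 → violates
(h) 2-2-1 → violates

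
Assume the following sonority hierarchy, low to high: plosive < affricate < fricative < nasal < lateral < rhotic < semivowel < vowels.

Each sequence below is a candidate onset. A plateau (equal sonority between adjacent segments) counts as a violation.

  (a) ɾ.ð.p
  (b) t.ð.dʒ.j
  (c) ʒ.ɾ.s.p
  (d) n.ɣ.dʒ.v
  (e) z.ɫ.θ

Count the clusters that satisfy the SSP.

(a) sonority 6-3-1: ill-formed.
(b) sonority 1-3-2-7: ill-formed.
(c) sonority 3-6-3-1: ill-formed.
(d) sonority 4-3-2-3: ill-formed.
(e) sonority 3-5-3: ill-formed.

0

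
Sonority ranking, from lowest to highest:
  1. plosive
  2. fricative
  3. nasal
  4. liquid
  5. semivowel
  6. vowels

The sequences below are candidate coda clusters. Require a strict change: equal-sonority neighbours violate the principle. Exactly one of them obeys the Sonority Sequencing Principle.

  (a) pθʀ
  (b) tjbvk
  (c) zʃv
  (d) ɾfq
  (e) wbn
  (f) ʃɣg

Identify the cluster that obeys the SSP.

(a) pθʀ: profile 1-2-4 — violates.
(b) tjbvk: profile 1-5-1-2-1 — violates.
(c) zʃv: profile 2-2-2 — violates.
(d) ɾfq: profile 4-2-1 — obeys.
(e) wbn: profile 5-1-3 — violates.
(f) ʃɣg: profile 2-2-1 — violates.

d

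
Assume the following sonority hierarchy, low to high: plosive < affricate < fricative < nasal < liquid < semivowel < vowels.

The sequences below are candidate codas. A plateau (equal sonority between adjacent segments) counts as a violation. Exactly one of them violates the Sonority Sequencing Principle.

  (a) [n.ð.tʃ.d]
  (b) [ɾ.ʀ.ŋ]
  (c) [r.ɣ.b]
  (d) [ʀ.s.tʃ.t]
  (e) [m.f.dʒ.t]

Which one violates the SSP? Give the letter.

b

(a) [n.ð.tʃ.d]: profile 4-3-2-1 — obeys.
(b) [ɾ.ʀ.ŋ]: profile 5-5-4 — violates.
(c) [r.ɣ.b]: profile 5-3-1 — obeys.
(d) [ʀ.s.tʃ.t]: profile 5-3-2-1 — obeys.
(e) [m.f.dʒ.t]: profile 4-3-2-1 — obeys.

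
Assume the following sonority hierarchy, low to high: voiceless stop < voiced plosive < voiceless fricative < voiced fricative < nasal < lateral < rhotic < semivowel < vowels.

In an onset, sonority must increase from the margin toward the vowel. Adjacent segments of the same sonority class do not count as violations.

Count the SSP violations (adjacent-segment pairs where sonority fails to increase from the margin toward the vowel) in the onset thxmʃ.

/t/: voiceless stop = 1.
/h/: voiceless fricative = 3.
/x/: voiceless fricative = 3.
/m/: nasal = 5.
/ʃ/: voiceless fricative = 3.
/t/→/h/: 1→3 (rises) — ok.
/h/→/x/: 3→3 (plateau, allowed) — ok.
/x/→/m/: 3→5 (rises) — ok.
/m/→/ʃ/: 5→3 (does not rise) — violation.

1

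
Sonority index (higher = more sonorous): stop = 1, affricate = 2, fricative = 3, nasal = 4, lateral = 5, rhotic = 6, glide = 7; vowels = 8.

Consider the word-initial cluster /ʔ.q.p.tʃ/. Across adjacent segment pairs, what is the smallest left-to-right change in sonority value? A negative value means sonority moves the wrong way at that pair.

/ʔ/ — stop, sonority 1.
/q/ — stop, sonority 1.
/p/ — stop, sonority 1.
/tʃ/ — affricate, sonority 2.
/ʔ/→/q/: change +0.
/q/→/p/: change +0.
/p/→/tʃ/: change +1.
Minimum = 0.

0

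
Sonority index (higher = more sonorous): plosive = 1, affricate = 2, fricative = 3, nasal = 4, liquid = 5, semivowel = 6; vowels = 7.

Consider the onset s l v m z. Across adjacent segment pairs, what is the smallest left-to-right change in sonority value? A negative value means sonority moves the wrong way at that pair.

-2

/s/: fricative = 3.
/l/: liquid = 5.
/v/: fricative = 3.
/m/: nasal = 4.
/z/: fricative = 3.
/s/→/l/: change +2.
/l/→/v/: change -2.
/v/→/m/: change +1.
/m/→/z/: change -1.
Minimum = -2.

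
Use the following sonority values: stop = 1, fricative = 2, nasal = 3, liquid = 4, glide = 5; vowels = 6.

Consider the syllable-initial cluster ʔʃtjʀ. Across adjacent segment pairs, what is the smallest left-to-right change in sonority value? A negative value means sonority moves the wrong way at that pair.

-1

/ʔ/: stop = 1.
/ʃ/: fricative = 2.
/t/: stop = 1.
/j/: glide = 5.
/ʀ/: liquid = 4.
/ʔ/→/ʃ/: change +1.
/ʃ/→/t/: change -1.
/t/→/j/: change +4.
/j/→/ʀ/: change -1.
Minimum = -1.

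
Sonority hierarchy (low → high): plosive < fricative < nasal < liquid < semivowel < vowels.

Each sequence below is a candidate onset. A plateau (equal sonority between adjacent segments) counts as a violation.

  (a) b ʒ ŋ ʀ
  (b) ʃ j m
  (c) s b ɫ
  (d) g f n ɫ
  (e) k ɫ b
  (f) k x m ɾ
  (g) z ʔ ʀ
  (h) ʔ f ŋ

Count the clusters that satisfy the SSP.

(a) b ʒ ŋ ʀ: profile 1-2-3-4 — obeys.
(b) ʃ j m: profile 2-5-3 — violates.
(c) s b ɫ: profile 2-1-4 — violates.
(d) g f n ɫ: profile 1-2-3-4 — obeys.
(e) k ɫ b: profile 1-4-1 — violates.
(f) k x m ɾ: profile 1-2-3-4 — obeys.
(g) z ʔ ʀ: profile 2-1-4 — violates.
(h) ʔ f ŋ: profile 1-2-3 — obeys.

4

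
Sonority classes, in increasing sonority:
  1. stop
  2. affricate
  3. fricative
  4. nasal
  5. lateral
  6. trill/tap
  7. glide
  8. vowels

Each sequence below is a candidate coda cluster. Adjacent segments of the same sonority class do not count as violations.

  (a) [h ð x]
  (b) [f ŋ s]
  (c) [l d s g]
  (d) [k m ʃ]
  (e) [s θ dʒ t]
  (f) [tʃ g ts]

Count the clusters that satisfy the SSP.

2

(a) 3-3-3 → obeys
(b) 3-4-3 → violates
(c) 5-1-3-1 → violates
(d) 1-4-3 → violates
(e) 3-3-2-1 → obeys
(f) 2-1-2 → violates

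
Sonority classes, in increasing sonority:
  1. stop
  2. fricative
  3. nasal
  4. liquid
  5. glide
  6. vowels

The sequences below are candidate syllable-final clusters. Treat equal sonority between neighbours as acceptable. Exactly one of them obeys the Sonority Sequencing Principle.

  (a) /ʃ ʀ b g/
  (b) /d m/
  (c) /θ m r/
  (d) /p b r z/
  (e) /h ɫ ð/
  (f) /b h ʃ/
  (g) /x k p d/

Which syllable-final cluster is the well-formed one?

(a) /ʃ ʀ b g/: profile 2-4-1-1 — violates.
(b) /d m/: profile 1-3 — violates.
(c) /θ m r/: profile 2-3-4 — violates.
(d) /p b r z/: profile 1-1-4-2 — violates.
(e) /h ɫ ð/: profile 2-4-2 — violates.
(f) /b h ʃ/: profile 1-2-2 — violates.
(g) /x k p d/: profile 2-1-1-1 — obeys.

g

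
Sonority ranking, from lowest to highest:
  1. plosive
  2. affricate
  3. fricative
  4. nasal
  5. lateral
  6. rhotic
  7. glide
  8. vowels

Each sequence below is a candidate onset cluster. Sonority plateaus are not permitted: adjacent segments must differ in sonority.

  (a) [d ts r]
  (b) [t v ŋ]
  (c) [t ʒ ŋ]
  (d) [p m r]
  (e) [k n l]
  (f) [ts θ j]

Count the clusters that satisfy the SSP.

6

(a) 1-2-6 → obeys
(b) 1-3-4 → obeys
(c) 1-3-4 → obeys
(d) 1-4-6 → obeys
(e) 1-4-5 → obeys
(f) 2-3-7 → obeys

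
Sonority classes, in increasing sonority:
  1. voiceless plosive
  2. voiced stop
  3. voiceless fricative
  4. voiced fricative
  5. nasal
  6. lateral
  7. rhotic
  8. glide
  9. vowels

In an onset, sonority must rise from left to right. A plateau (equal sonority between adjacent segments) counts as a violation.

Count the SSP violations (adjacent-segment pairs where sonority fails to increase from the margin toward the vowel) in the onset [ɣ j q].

1

/ɣ/ is a voiced fricative (sonority 4).
/j/ is a glide (sonority 8).
/q/ is a voiceless plosive (sonority 1).
/ɣ/→/j/: 4→8 (rises) — ok.
/j/→/q/: 8→1 (does not rise) — violation.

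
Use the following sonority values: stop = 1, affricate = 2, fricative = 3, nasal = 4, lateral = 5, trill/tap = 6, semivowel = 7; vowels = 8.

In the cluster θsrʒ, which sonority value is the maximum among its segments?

/θ/ — fricative, sonority 3.
/s/ — fricative, sonority 3.
/r/ — trill/tap, sonority 6.
/ʒ/ — fricative, sonority 3.
The maximum is 6.

6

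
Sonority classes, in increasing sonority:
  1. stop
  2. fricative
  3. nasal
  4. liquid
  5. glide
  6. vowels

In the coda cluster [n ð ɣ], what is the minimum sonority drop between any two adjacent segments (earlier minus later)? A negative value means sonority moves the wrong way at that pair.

/n/ — nasal, sonority 3.
/ð/ — fricative, sonority 2.
/ɣ/ — fricative, sonority 2.
/n/→/ð/: change +1.
/ð/→/ɣ/: change +0.
Minimum = 0.

0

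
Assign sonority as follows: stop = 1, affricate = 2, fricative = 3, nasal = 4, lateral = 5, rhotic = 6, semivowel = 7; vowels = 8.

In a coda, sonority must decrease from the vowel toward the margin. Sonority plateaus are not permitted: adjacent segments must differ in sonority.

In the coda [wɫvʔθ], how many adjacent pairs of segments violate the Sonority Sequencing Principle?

1

/w/ — semivowel, sonority 7.
/ɫ/ — lateral, sonority 5.
/v/ — fricative, sonority 3.
/ʔ/ — stop, sonority 1.
/θ/ — fricative, sonority 3.
/w/→/ɫ/: 7→5 (falls) — ok.
/ɫ/→/v/: 5→3 (falls) — ok.
/v/→/ʔ/: 3→1 (falls) — ok.
/ʔ/→/θ/: 1→3 (does not fall) — violation.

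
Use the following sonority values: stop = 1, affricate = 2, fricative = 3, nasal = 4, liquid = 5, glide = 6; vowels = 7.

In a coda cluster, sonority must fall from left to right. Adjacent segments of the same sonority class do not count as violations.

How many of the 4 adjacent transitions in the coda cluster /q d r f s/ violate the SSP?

/q/ is a stop (sonority 1).
/d/ is a stop (sonority 1).
/r/ is a liquid (sonority 5).
/f/ is a fricative (sonority 3).
/s/ is a fricative (sonority 3).
/q/→/d/: 1→1 (plateau, allowed) — ok.
/d/→/r/: 1→5 (does not fall) — violation.
/r/→/f/: 5→3 (falls) — ok.
/f/→/s/: 3→3 (plateau, allowed) — ok.

1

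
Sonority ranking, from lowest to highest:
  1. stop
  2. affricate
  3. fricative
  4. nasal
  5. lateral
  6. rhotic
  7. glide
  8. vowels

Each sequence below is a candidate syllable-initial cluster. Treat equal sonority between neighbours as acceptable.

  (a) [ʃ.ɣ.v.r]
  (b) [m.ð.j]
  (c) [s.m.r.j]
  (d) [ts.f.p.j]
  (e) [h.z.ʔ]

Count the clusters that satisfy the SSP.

(a) 3-3-3-6 → obeys
(b) 4-3-7 → violates
(c) 3-4-6-7 → obeys
(d) 2-3-1-7 → violates
(e) 3-3-1 → violates

2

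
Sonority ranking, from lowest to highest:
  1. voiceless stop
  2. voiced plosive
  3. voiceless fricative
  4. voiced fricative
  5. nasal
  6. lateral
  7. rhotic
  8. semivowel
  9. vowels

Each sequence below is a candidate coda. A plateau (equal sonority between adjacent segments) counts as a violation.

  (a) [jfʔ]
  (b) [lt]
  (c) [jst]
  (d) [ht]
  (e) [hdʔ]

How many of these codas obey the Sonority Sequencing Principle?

(a) [jfʔ]: profile 8-3-1 — obeys.
(b) [lt]: profile 6-1 — obeys.
(c) [jst]: profile 8-3-1 — obeys.
(d) [ht]: profile 3-1 — obeys.
(e) [hdʔ]: profile 3-2-1 — obeys.

5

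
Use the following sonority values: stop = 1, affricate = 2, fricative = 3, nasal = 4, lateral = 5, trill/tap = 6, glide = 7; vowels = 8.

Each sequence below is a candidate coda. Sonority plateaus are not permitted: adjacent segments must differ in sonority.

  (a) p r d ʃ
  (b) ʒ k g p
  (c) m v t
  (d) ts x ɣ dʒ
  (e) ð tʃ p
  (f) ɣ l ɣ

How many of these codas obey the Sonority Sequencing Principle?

(a) 1-6-1-3 → violates
(b) 3-1-1-1 → violates
(c) 4-3-1 → obeys
(d) 2-3-3-2 → violates
(e) 3-2-1 → obeys
(f) 3-5-3 → violates

2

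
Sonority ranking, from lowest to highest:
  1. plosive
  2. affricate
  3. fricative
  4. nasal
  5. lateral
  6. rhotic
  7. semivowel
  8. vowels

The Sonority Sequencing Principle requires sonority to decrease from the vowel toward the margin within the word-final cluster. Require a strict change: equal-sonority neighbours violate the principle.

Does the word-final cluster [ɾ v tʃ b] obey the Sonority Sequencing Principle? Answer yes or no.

yes

/ɾ/: rhotic = 6.
/v/: fricative = 3.
/tʃ/: affricate = 2.
/b/: plosive = 1.
The profile 6-3-2-1 strictly falls, so the word-final cluster satisfies the SSP.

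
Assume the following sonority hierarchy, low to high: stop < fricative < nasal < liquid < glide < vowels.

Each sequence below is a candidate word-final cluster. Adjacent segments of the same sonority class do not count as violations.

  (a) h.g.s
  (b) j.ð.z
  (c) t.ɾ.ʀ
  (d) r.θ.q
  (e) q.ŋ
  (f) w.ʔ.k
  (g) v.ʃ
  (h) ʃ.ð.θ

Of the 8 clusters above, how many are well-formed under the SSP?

5

(a) h.g.s: profile 2-1-2 — violates.
(b) j.ð.z: profile 5-2-2 — obeys.
(c) t.ɾ.ʀ: profile 1-4-4 — violates.
(d) r.θ.q: profile 4-2-1 — obeys.
(e) q.ŋ: profile 1-3 — violates.
(f) w.ʔ.k: profile 5-1-1 — obeys.
(g) v.ʃ: profile 2-2 — obeys.
(h) ʃ.ð.θ: profile 2-2-2 — obeys.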